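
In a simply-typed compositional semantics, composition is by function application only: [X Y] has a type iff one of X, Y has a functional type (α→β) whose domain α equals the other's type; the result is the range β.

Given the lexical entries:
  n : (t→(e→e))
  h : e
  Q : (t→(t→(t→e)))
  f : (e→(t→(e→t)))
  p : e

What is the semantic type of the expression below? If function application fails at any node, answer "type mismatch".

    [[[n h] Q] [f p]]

type mismatch

[n h]: (t→(e→e)) with e — neither is a function whose domain matches the other; composition fails here.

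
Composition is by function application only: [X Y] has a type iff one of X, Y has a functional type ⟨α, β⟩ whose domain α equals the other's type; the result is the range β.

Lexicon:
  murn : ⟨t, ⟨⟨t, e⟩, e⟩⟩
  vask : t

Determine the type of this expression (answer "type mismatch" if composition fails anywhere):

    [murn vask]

[murn vask]: functor murn : ⟨t, ⟨⟨t, e⟩, e⟩⟩, argument vask : t; result ⟨⟨t, e⟩, e⟩.

⟨⟨t, e⟩, e⟩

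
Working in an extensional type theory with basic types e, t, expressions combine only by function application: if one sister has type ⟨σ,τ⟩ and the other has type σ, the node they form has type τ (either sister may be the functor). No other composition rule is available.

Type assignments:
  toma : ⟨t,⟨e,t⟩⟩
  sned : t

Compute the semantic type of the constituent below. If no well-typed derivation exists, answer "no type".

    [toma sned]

[toma sned]: functor toma : ⟨t,⟨e,t⟩⟩, argument sned : t; result ⟨e,t⟩.

⟨e,t⟩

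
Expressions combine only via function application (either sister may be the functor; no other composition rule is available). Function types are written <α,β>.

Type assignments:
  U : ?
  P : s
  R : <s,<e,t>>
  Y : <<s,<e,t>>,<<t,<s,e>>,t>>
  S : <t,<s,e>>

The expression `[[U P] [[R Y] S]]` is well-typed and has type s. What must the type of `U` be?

<s,<t,s>>

At [[U P] [[R Y] S]] (required: s): [[R Y] S] is t, which is not a function with range s; hence [U P] is the functor — type <t,s>.
At [U P] (required: <t,s>): P is s, which is not a function with range <t,s>; hence U is the functor — type <s,<t,s>>.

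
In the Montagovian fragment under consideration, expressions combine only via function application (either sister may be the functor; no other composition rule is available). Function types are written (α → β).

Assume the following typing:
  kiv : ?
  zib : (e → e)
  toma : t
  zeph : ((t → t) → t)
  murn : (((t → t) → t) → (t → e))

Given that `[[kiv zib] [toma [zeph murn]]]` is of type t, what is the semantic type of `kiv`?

[[kiv zib] [toma [zeph murn]]] must have type t. The sister [toma [zeph murn]] has type e; that is not a function onto t, so [kiv zib] must be the functor, of type (e → t).
[kiv zib] must have type (e → t). The sister zib has type (e → e); that is not a function onto (e → t), so kiv must be the functor, of type ((e → e) → (e → t)).

((e → e) → (e → t))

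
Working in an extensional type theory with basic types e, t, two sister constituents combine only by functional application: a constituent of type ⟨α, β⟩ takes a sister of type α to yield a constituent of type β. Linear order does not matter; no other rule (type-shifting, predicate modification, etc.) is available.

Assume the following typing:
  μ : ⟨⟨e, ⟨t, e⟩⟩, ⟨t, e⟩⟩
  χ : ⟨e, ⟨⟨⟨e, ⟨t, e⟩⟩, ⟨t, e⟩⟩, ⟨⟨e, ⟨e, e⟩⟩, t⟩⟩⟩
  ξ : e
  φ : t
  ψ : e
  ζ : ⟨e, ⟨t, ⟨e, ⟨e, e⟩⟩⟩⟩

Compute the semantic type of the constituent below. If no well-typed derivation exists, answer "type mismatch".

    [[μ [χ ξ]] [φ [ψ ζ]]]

[χ ξ] — χ of type ⟨e, ⟨⟨⟨e, ⟨t, e⟩⟩, ⟨t, e⟩⟩, ⟨⟨e, ⟨e, e⟩⟩, t⟩⟩⟩ combines with ξ of type e: type ⟨⟨⟨e, ⟨t, e⟩⟩, ⟨t, e⟩⟩, ⟨⟨e, ⟨e, e⟩⟩, t⟩⟩.
[μ [χ ξ]] — [χ ξ] of type ⟨⟨⟨e, ⟨t, e⟩⟩, ⟨t, e⟩⟩, ⟨⟨e, ⟨e, e⟩⟩, t⟩⟩ combines with μ of type ⟨⟨e, ⟨t, e⟩⟩, ⟨t, e⟩⟩: type ⟨⟨e, ⟨e, e⟩⟩, t⟩.
[ψ ζ] — ζ of type ⟨e, ⟨t, ⟨e, ⟨e, e⟩⟩⟩⟩ combines with ψ of type e: type ⟨t, ⟨e, ⟨e, e⟩⟩⟩.
[φ [ψ ζ]] — [ψ ζ] of type ⟨t, ⟨e, ⟨e, e⟩⟩⟩ combines with φ of type t: type ⟨e, ⟨e, e⟩⟩.
[[μ [χ ξ]] [φ [ψ ζ]]] — [μ [χ ξ]] of type ⟨⟨e, ⟨e, e⟩⟩, t⟩ combines with [φ [ψ ζ]] of type ⟨e, ⟨e, e⟩⟩: type t.

t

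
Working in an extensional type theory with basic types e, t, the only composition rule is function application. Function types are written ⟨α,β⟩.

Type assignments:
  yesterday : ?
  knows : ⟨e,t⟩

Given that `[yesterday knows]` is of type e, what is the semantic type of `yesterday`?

For [yesterday knows] to have type e with knows of type ⟨e,t⟩, yesterday must be the function: yesterday : ⟨⟨e,t⟩,e⟩.

⟨⟨e,t⟩,e⟩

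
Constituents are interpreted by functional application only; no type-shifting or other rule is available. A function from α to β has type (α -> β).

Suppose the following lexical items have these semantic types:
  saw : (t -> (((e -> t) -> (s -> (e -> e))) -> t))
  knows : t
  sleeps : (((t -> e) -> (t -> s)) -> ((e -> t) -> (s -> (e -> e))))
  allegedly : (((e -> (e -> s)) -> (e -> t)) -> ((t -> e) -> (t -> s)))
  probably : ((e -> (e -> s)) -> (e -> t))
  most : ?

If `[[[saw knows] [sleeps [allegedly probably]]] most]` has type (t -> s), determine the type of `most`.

(t -> (t -> s))

[[[saw knows] [sleeps [allegedly probably]]] most] must have type (t -> s). The sister [[saw knows] [sleeps [allegedly probably]]] has type t; that is not a function onto (t -> s), so most must be the functor, of type (t -> (t -> s)).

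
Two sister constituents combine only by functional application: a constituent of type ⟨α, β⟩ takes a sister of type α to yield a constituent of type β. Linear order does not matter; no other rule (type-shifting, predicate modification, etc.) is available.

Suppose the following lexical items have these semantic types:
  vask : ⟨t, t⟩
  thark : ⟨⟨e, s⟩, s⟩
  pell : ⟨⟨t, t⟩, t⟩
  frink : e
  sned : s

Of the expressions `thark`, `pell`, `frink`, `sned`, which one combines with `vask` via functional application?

pell

thark : ⟨⟨e, s⟩, s⟩ — no; vask wants t, and thark wants ⟨e, s⟩.
pell — combines: pell : ⟨⟨t, t⟩, t⟩ takes vask : ⟨t, t⟩ as argument, giving t.
frink : e — no; vask wants t, and frink wants nothing (atomic).
sned : s — no; vask wants t, and sned wants nothing (atomic).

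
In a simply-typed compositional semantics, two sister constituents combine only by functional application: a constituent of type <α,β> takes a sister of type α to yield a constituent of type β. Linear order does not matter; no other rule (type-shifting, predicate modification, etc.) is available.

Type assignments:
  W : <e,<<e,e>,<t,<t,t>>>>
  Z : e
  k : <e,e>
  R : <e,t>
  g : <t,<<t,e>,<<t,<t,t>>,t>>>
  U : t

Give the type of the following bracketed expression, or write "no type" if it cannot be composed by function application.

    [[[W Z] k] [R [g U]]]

no type

[W Z]: W is <e,<<e,e>,<t,<t,t>>>>, Z is e; result <<e,e>,<t,<t,t>>>.
[[W Z] k]: [W Z] is <<e,e>,<t,<t,t>>>, k is <e,e>; result <t,<t,t>>.
[g U]: g is <t,<<t,e>,<<t,<t,t>>,t>>>, U is t; result <<t,e>,<<t,<t,t>>,t>>.
[R [g U]]: <e,t> with <<t,e>,<<t,<t,t>>,t>> — neither is a function whose domain matches the other; composition fails here.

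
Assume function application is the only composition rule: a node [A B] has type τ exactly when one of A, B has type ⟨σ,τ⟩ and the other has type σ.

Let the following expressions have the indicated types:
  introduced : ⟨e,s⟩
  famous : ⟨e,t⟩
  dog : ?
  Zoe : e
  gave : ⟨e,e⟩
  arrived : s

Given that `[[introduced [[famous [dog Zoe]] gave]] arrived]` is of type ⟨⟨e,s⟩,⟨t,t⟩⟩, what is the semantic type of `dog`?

⟨e,⟨⟨e,t⟩,⟨⟨e,e⟩,⟨⟨e,s⟩,⟨s,⟨⟨e,s⟩,⟨t,t⟩⟩⟩⟩⟩⟩⟩

[[introduced [[famous [dog Zoe]] gave]] arrived] must have type ⟨⟨e,s⟩,⟨t,t⟩⟩. The sister arrived has type s; that is not a function onto ⟨⟨e,s⟩,⟨t,t⟩⟩, so [introduced [[famous [dog Zoe]] gave]] must be the functor, of type ⟨s,⟨⟨e,s⟩,⟨t,t⟩⟩⟩.
[introduced [[famous [dog Zoe]] gave]] must have type ⟨s,⟨⟨e,s⟩,⟨t,t⟩⟩⟩. The sister introduced has type ⟨e,s⟩; that is not a function onto ⟨s,⟨⟨e,s⟩,⟨t,t⟩⟩⟩, so [[famous [dog Zoe]] gave] must be the functor, of type ⟨⟨e,s⟩,⟨s,⟨⟨e,s⟩,⟨t,t⟩⟩⟩⟩.
[[famous [dog Zoe]] gave] must have type ⟨⟨e,s⟩,⟨s,⟨⟨e,s⟩,⟨t,t⟩⟩⟩⟩. The sister gave has type ⟨e,e⟩; that is not a function onto ⟨⟨e,s⟩,⟨s,⟨⟨e,s⟩,⟨t,t⟩⟩⟩⟩, so [famous [dog Zoe]] must be the functor, of type ⟨⟨e,e⟩,⟨⟨e,s⟩,⟨s,⟨⟨e,s⟩,⟨t,t⟩⟩⟩⟩⟩.
[famous [dog Zoe]] must have type ⟨⟨e,e⟩,⟨⟨e,s⟩,⟨s,⟨⟨e,s⟩,⟨t,t⟩⟩⟩⟩⟩. The sister famous has type ⟨e,t⟩; that is not a function onto ⟨⟨e,e⟩,⟨⟨e,s⟩,⟨s,⟨⟨e,s⟩,⟨t,t⟩⟩⟩⟩⟩, so [dog Zoe] must be the functor, of type ⟨⟨e,t⟩,⟨⟨e,e⟩,⟨⟨e,s⟩,⟨s,⟨⟨e,s⟩,⟨t,t⟩⟩⟩⟩⟩⟩.
[dog Zoe] must have type ⟨⟨e,t⟩,⟨⟨e,e⟩,⟨⟨e,s⟩,⟨s,⟨⟨e,s⟩,⟨t,t⟩⟩⟩⟩⟩⟩. The sister Zoe has type e; that is not a function onto ⟨⟨e,t⟩,⟨⟨e,e⟩,⟨⟨e,s⟩,⟨s,⟨⟨e,s⟩,⟨t,t⟩⟩⟩⟩⟩⟩, so dog must be the functor, of type ⟨e,⟨⟨e,t⟩,⟨⟨e,e⟩,⟨⟨e,s⟩,⟨s,⟨⟨e,s⟩,⟨t,t⟩⟩⟩⟩⟩⟩⟩.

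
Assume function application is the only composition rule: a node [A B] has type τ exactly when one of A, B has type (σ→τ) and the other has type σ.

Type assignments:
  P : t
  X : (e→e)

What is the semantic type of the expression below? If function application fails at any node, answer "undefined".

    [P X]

undefined

[P X]: t and (e→e) cannot combine by function application — type clash.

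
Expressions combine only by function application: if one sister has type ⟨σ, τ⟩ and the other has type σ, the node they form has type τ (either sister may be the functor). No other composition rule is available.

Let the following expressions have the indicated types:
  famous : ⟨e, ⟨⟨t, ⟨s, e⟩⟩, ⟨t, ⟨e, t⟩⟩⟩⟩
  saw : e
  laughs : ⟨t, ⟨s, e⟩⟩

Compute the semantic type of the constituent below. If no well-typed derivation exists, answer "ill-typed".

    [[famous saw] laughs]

⟨t, ⟨e, t⟩⟩

[famous saw] — famous of type ⟨e, ⟨⟨t, ⟨s, e⟩⟩, ⟨t, ⟨e, t⟩⟩⟩⟩ combines with saw of type e: type ⟨⟨t, ⟨s, e⟩⟩, ⟨t, ⟨e, t⟩⟩⟩.
[[famous saw] laughs] — [famous saw] of type ⟨⟨t, ⟨s, e⟩⟩, ⟨t, ⟨e, t⟩⟩⟩ combines with laughs of type ⟨t, ⟨s, e⟩⟩: type ⟨t, ⟨e, t⟩⟩.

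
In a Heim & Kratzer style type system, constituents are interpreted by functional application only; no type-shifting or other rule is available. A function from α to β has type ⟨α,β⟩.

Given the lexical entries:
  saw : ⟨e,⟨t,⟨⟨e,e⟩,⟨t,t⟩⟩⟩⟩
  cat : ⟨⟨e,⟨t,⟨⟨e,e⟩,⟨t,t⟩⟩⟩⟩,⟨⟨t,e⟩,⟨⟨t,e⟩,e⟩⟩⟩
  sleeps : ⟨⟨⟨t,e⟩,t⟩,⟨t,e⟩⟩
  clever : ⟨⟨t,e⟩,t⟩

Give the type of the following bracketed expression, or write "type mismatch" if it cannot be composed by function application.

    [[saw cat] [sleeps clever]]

[saw cat]: functor cat : ⟨⟨e,⟨t,⟨⟨e,e⟩,⟨t,t⟩⟩⟩⟩,⟨⟨t,e⟩,⟨⟨t,e⟩,e⟩⟩⟩, argument saw : ⟨e,⟨t,⟨⟨e,e⟩,⟨t,t⟩⟩⟩⟩; result ⟨⟨t,e⟩,⟨⟨t,e⟩,e⟩⟩.
[sleeps clever]: functor sleeps : ⟨⟨⟨t,e⟩,t⟩,⟨t,e⟩⟩, argument clever : ⟨⟨t,e⟩,t⟩; result ⟨t,e⟩.
[[saw cat] [sleeps clever]]: functor [saw cat] : ⟨⟨t,e⟩,⟨⟨t,e⟩,e⟩⟩, argument [sleeps clever] : ⟨t,e⟩; result ⟨⟨t,e⟩,e⟩.

⟨⟨t,e⟩,e⟩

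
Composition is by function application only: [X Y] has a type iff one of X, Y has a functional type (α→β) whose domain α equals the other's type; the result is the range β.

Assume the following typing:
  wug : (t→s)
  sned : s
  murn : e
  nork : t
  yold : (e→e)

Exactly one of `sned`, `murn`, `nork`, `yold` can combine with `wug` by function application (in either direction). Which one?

nork

sned : s — no; wug wants t, and sned wants nothing (atomic).
murn : e — no; wug wants t, and murn wants nothing (atomic).
nork — combines: wug : (t→s) takes nork : t as argument, giving s.
yold : (e→e) — no; wug wants t, and yold wants e.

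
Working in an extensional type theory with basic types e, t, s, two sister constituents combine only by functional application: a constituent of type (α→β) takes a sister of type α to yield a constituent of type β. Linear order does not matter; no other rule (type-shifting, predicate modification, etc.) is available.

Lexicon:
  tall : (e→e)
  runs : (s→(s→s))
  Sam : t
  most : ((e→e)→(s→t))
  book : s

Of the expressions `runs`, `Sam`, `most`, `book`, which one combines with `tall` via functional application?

most

runs : (s→(s→s)) — neither side's domain matches the other.
Sam : t — neither side's domain matches the other.
most — combines: most : ((e→e)→(s→t)) takes tall : (e→e) as argument, giving (s→t).
book : s — neither side's domain matches the other.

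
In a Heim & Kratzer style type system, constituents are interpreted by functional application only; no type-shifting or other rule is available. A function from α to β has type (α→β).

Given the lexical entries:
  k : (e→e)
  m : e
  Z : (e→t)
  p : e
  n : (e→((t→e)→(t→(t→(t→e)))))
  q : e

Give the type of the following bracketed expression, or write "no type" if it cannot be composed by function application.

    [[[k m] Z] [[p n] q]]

[k m]: k is (e→e), m is e; result e.
[[k m] Z]: Z is (e→t), [k m] is e; result t.
[p n]: n is (e→((t→e)→(t→(t→(t→e))))), p is e; result ((t→e)→(t→(t→(t→e)))).
[[p n] q]: ((t→e)→(t→(t→(t→e)))) with e — neither is a function whose domain matches the other; composition fails here.

no type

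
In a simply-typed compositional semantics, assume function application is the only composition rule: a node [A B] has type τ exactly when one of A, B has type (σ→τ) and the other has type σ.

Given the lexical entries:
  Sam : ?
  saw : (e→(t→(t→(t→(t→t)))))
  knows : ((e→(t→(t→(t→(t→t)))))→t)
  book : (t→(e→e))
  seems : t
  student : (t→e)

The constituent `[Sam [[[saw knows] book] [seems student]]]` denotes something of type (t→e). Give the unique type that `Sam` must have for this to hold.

(e→(t→e))

[Sam [[[saw knows] book] [seems student]]] is required to be (t→e). [[[saw knows] book] [seems student]] : e cannot yield (t→e) as functor, so Sam : (e→(t→e)).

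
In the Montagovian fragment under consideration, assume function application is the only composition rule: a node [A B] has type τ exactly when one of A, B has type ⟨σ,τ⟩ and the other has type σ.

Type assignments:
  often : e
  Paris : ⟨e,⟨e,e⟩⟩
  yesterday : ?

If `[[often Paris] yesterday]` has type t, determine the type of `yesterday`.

⟨⟨e,e⟩,t⟩

[[often Paris] yesterday] is required to be t. [often Paris] : ⟨e,e⟩ cannot yield t as functor, so yesterday : ⟨⟨e,e⟩,t⟩.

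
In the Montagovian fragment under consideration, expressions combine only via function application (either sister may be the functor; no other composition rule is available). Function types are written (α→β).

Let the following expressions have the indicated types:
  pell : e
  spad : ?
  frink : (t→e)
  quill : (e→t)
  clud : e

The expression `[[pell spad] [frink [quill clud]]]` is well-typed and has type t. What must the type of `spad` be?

(e→(e→t))

[[pell spad] [frink [quill clud]]] is required to be t. [frink [quill clud]] : e cannot yield t as functor, so [pell spad] : (e→t).
[pell spad] is required to be (e→t). pell : e cannot yield (e→t) as functor, so spad : (e→(e→t)).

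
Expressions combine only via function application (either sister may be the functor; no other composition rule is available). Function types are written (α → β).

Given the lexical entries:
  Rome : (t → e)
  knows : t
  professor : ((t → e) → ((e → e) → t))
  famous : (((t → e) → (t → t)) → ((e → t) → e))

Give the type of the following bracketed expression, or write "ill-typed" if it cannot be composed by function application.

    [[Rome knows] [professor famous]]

[Rome knows] — Rome of type (t → e) combines with knows of type t: type e.
At [professor famous]: neither ((t → e) → ((e → e) → t)) nor (((t → e) → (t → t)) → ((e → t) → e)) can take the other as argument; the node is ill-typed.

ill-typed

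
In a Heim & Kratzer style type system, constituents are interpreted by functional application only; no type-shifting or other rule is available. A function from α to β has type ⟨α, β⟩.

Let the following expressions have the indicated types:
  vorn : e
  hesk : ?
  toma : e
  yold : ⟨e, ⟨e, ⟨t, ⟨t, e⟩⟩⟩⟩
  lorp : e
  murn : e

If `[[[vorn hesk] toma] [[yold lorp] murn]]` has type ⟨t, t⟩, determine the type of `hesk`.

[[[vorn hesk] toma] [[yold lorp] murn]] must have type ⟨t, t⟩. The sister [[yold lorp] murn] has type ⟨t, ⟨t, e⟩⟩; that is not a function onto ⟨t, t⟩, so [[vorn hesk] toma] must be the functor, of type ⟨⟨t, ⟨t, e⟩⟩, ⟨t, t⟩⟩.
[[vorn hesk] toma] must have type ⟨⟨t, ⟨t, e⟩⟩, ⟨t, t⟩⟩. The sister toma has type e; that is not a function onto ⟨⟨t, ⟨t, e⟩⟩, ⟨t, t⟩⟩, so [vorn hesk] must be the functor, of type ⟨e, ⟨⟨t, ⟨t, e⟩⟩, ⟨t, t⟩⟩⟩.
[vorn hesk] must have type ⟨e, ⟨⟨t, ⟨t, e⟩⟩, ⟨t, t⟩⟩⟩. The sister vorn has type e; that is not a function onto ⟨e, ⟨⟨t, ⟨t, e⟩⟩, ⟨t, t⟩⟩⟩, so hesk must be the functor, of type ⟨e, ⟨e, ⟨⟨t, ⟨t, e⟩⟩, ⟨t, t⟩⟩⟩⟩.

⟨e, ⟨e, ⟨⟨t, ⟨t, e⟩⟩, ⟨t, t⟩⟩⟩⟩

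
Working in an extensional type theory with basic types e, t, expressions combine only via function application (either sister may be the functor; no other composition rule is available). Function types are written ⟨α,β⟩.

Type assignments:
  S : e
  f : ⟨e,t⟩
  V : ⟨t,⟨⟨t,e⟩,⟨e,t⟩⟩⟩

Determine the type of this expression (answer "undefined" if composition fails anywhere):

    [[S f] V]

⟨⟨t,e⟩,⟨e,t⟩⟩

[S f] — f of type ⟨e,t⟩ combines with S of type e: type t.
[[S f] V] — V of type ⟨t,⟨⟨t,e⟩,⟨e,t⟩⟩⟩ combines with [S f] of type t: type ⟨⟨t,e⟩,⟨e,t⟩⟩.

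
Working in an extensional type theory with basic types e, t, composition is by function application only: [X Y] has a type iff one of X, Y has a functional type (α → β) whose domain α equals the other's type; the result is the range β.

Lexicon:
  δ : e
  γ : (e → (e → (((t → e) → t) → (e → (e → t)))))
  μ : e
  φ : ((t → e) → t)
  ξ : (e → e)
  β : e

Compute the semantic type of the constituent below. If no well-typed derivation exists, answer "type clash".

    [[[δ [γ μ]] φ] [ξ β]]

(e → t)

At [γ μ], γ : (e → (e → (((t → e) → t) → (e → (e → t))))) takes μ : e, giving (e → (((t → e) → t) → (e → (e → t)))).
At [δ [γ μ]], [γ μ] : (e → (((t → e) → t) → (e → (e → t)))) takes δ : e, giving (((t → e) → t) → (e → (e → t))).
At [[δ [γ μ]] φ], [δ [γ μ]] : (((t → e) → t) → (e → (e → t))) takes φ : ((t → e) → t), giving (e → (e → t)).
At [ξ β], ξ : (e → e) takes β : e, giving e.
At [[[δ [γ μ]] φ] [ξ β]], [[δ [γ μ]] φ] : (e → (e → t)) takes [ξ β] : e, giving (e → t).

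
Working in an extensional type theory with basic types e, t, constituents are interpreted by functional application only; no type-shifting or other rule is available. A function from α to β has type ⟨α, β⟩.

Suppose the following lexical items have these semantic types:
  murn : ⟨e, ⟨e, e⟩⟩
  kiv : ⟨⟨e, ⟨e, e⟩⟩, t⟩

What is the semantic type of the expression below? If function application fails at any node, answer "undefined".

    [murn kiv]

At [murn kiv], kiv : ⟨⟨e, ⟨e, e⟩⟩, t⟩ takes murn : ⟨e, ⟨e, e⟩⟩, giving t.

t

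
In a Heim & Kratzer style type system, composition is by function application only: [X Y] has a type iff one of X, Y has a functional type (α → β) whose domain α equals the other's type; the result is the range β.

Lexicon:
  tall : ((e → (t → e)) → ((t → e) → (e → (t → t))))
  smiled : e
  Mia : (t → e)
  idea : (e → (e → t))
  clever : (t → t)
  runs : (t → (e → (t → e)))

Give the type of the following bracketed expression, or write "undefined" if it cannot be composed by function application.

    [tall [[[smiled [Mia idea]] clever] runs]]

[Mia idea]: (t → e) with (e → (e → t)) — neither is a function whose domain matches the other; composition fails here.

undefined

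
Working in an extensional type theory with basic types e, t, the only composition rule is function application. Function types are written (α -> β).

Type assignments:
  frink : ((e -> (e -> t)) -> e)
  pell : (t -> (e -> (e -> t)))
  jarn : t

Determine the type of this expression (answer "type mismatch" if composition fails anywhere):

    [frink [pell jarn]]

[pell jarn]: (t -> (e -> (e -> t))) applied to t yields (e -> (e -> t)).
[frink [pell jarn]]: ((e -> (e -> t)) -> e) applied to (e -> (e -> t)) yields e.

e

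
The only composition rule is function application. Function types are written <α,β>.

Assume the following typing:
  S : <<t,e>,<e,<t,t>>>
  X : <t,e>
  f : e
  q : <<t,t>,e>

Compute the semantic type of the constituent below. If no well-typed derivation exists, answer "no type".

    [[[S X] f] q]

[S X]: <<t,e>,<e,<t,t>>> applied to <t,e> yields <e,<t,t>>.
[[S X] f]: <e,<t,t>> applied to e yields <t,t>.
[[[S X] f] q]: <<t,t>,e> applied to <t,t> yields e.

e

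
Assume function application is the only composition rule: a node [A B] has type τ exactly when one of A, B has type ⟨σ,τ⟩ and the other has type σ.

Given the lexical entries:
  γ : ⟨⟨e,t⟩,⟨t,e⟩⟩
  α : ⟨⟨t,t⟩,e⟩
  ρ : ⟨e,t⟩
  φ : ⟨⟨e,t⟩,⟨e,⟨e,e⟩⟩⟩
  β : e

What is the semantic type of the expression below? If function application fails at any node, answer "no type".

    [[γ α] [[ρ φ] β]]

no type

At [γ α]: neither ⟨⟨e,t⟩,⟨t,e⟩⟩ nor ⟨⟨t,t⟩,e⟩ can take the other as argument; the node is ill-typed.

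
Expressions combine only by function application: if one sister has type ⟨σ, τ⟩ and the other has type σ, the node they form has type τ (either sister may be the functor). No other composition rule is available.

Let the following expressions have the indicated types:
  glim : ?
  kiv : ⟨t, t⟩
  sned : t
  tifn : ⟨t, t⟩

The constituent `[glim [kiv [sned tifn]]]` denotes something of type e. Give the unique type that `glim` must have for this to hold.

For [glim [kiv [sned tifn]]] to have type e with [kiv [sned tifn]] of type t, glim must be the function: glim : ⟨t, e⟩.

⟨t, e⟩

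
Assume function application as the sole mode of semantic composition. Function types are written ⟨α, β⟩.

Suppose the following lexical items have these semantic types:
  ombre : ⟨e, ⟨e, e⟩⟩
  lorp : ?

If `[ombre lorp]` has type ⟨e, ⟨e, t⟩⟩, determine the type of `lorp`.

⟨⟨e, ⟨e, e⟩⟩, ⟨e, ⟨e, t⟩⟩⟩

[ombre lorp] must have type ⟨e, ⟨e, t⟩⟩. The sister ombre has type ⟨e, ⟨e, e⟩⟩; that is not a function onto ⟨e, ⟨e, t⟩⟩, so lorp must be the functor, of type ⟨⟨e, ⟨e, e⟩⟩, ⟨e, ⟨e, t⟩⟩⟩.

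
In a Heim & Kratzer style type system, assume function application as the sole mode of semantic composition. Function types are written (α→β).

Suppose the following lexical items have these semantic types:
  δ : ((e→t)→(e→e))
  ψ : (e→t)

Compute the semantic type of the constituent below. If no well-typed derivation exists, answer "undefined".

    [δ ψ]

(e→e)

[δ ψ] — δ of type ((e→t)→(e→e)) combines with ψ of type (e→t): type (e→e).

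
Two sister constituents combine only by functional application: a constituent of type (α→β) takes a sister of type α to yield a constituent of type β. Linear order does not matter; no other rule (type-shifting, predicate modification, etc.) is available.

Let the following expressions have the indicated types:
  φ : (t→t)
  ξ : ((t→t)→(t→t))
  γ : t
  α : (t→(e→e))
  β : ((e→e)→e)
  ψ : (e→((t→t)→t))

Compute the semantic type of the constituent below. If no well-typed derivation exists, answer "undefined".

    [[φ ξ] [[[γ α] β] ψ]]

[φ ξ]: ξ is ((t→t)→(t→t)), φ is (t→t); result (t→t).
[γ α]: α is (t→(e→e)), γ is t; result (e→e).
[[γ α] β]: β is ((e→e)→e), [γ α] is (e→e); result e.
[[[γ α] β] ψ]: ψ is (e→((t→t)→t)), [[γ α] β] is e; result ((t→t)→t).
[[φ ξ] [[[γ α] β] ψ]]: [[[γ α] β] ψ] is ((t→t)→t), [φ ξ] is (t→t); result t.

t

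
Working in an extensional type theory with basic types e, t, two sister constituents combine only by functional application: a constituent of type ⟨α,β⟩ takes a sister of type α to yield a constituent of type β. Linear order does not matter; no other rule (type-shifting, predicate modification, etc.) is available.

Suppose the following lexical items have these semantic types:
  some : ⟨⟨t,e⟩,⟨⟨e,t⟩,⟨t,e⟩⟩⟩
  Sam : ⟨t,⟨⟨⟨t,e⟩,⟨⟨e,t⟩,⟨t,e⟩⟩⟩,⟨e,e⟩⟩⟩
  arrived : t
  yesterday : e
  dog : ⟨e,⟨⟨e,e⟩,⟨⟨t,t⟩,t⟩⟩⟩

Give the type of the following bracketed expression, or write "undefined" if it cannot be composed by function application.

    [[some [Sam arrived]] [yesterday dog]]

[Sam arrived]: ⟨t,⟨⟨⟨t,e⟩,⟨⟨e,t⟩,⟨t,e⟩⟩⟩,⟨e,e⟩⟩⟩ applied to t yields ⟨⟨⟨t,e⟩,⟨⟨e,t⟩,⟨t,e⟩⟩⟩,⟨e,e⟩⟩.
[some [Sam arrived]]: ⟨⟨⟨t,e⟩,⟨⟨e,t⟩,⟨t,e⟩⟩⟩,⟨e,e⟩⟩ applied to ⟨⟨t,e⟩,⟨⟨e,t⟩,⟨t,e⟩⟩⟩ yields ⟨e,e⟩.
[yesterday dog]: ⟨e,⟨⟨e,e⟩,⟨⟨t,t⟩,t⟩⟩⟩ applied to e yields ⟨⟨e,e⟩,⟨⟨t,t⟩,t⟩⟩.
[[some [Sam arrived]] [yesterday dog]]: ⟨⟨e,e⟩,⟨⟨t,t⟩,t⟩⟩ applied to ⟨e,e⟩ yields ⟨⟨t,t⟩,t⟩.

⟨⟨t,t⟩,t⟩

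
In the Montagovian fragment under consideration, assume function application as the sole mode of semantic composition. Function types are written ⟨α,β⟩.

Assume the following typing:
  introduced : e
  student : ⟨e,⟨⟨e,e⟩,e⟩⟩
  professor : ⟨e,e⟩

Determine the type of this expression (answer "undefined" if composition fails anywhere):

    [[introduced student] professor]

[introduced student]: ⟨e,⟨⟨e,e⟩,e⟩⟩ applied to e yields ⟨⟨e,e⟩,e⟩.
[[introduced student] professor]: ⟨⟨e,e⟩,e⟩ applied to ⟨e,e⟩ yields e.

e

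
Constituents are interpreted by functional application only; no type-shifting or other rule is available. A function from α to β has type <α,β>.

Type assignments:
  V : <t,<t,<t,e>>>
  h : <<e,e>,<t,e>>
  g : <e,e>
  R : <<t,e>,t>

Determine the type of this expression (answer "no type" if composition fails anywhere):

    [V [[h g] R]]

<t,<t,e>>

[h g]: h is <<e,e>,<t,e>>, g is <e,e>; result <t,e>.
[[h g] R]: R is <<t,e>,t>, [h g] is <t,e>; result t.
[V [[h g] R]]: V is <t,<t,<t,e>>>, [[h g] R] is t; result <t,<t,e>>.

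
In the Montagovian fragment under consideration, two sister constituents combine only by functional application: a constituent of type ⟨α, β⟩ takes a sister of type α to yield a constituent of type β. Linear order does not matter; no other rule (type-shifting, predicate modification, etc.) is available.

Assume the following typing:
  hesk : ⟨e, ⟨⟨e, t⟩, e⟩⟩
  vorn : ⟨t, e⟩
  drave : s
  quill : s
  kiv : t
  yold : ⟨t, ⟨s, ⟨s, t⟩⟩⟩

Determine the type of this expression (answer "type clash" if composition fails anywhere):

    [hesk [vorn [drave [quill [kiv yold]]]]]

⟨⟨e, t⟩, e⟩

[kiv yold]: functor yold : ⟨t, ⟨s, ⟨s, t⟩⟩⟩, argument kiv : t; result ⟨s, ⟨s, t⟩⟩.
[quill [kiv yold]]: functor [kiv yold] : ⟨s, ⟨s, t⟩⟩, argument quill : s; result ⟨s, t⟩.
[drave [quill [kiv yold]]]: functor [quill [kiv yold]] : ⟨s, t⟩, argument drave : s; result t.
[vorn [drave [quill [kiv yold]]]]: functor vorn : ⟨t, e⟩, argument [drave [quill [kiv yold]]] : t; result e.
[hesk [vorn [drave [quill [kiv yold]]]]]: functor hesk : ⟨e, ⟨⟨e, t⟩, e⟩⟩, argument [vorn [drave [quill [kiv yold]]]] : e; result ⟨⟨e, t⟩, e⟩.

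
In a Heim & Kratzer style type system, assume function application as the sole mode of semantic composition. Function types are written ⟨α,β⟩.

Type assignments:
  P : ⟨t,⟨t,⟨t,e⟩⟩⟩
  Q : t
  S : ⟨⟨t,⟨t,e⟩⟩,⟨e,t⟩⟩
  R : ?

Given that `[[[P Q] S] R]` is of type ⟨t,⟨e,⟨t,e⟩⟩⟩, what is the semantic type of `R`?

⟨⟨e,t⟩,⟨t,⟨e,⟨t,e⟩⟩⟩⟩

At [[[P Q] S] R] (required: ⟨t,⟨e,⟨t,e⟩⟩⟩): [[P Q] S] is ⟨e,t⟩, which is not a function with range ⟨t,⟨e,⟨t,e⟩⟩⟩; hence R is the functor — type ⟨⟨e,t⟩,⟨t,⟨e,⟨t,e⟩⟩⟩⟩.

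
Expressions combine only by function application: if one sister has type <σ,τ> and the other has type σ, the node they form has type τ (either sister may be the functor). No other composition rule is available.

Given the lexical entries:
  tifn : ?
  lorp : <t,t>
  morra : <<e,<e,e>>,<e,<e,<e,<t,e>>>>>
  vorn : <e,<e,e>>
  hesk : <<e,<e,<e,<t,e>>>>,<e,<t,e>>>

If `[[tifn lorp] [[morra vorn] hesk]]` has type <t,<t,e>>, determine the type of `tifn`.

[[tifn lorp] [[morra vorn] hesk]] is required to be <t,<t,e>>. [[morra vorn] hesk] : <e,<t,e>> cannot yield <t,<t,e>> as functor, so [tifn lorp] : <<e,<t,e>>,<t,<t,e>>>.
[tifn lorp] is required to be <<e,<t,e>>,<t,<t,e>>>. lorp : <t,t> cannot yield <<e,<t,e>>,<t,<t,e>>> as functor, so tifn : <<t,t>,<<e,<t,e>>,<t,<t,e>>>>.

<<t,t>,<<e,<t,e>>,<t,<t,e>>>>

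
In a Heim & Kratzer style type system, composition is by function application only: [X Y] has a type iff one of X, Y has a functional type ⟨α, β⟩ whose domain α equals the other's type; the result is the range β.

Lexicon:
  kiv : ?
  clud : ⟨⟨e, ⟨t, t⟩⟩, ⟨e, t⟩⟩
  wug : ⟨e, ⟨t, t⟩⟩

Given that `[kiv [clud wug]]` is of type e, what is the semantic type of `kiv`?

At [kiv [clud wug]] (required: e): [clud wug] is ⟨e, t⟩, which is not a function with range e; hence kiv is the functor — type ⟨⟨e, t⟩, e⟩.

⟨⟨e, t⟩, e⟩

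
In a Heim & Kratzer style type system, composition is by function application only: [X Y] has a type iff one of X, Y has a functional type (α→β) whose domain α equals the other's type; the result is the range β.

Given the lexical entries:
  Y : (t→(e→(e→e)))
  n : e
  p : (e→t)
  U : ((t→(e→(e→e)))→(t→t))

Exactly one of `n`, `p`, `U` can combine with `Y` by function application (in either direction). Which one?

U

n : e — Y needs t; n needs nothing (atomic); neither fits.
p : (e→t) — Y needs t; p needs e; neither fits.
U — combines: U : ((t→(e→(e→e)))→(t→t)) takes Y : (t→(e→(e→e))) as argument, giving (t→t).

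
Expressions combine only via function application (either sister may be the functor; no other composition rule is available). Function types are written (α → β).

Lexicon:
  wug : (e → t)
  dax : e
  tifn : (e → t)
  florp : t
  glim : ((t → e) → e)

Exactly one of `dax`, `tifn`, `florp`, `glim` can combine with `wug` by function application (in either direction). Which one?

dax

dax — combines: wug : (e → t) takes dax : e as argument, giving t.
tifn : (e → t) — no; wug wants e, and tifn wants e.
florp : t — no; wug wants e, and florp wants nothing (atomic).
glim : ((t → e) → e) — no; wug wants e, and glim wants (t → e).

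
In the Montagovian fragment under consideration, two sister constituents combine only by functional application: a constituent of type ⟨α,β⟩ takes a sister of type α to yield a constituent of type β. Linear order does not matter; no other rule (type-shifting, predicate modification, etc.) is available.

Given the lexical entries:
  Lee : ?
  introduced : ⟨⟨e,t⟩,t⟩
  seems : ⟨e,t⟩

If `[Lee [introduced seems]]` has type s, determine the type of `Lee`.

At [Lee [introduced seems]] (required: s): [introduced seems] is t, which is not a function with range s; hence Lee is the functor — type ⟨t,s⟩.

⟨t,s⟩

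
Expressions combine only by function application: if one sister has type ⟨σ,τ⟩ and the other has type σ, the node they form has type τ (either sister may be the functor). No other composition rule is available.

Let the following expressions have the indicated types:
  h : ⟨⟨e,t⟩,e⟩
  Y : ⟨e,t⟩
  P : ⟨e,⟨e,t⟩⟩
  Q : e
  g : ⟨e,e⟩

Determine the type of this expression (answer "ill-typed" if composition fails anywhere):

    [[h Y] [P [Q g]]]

t

[h Y]: ⟨⟨e,t⟩,e⟩ applied to ⟨e,t⟩ yields e.
[Q g]: ⟨e,e⟩ applied to e yields e.
[P [Q g]]: ⟨e,⟨e,t⟩⟩ applied to e yields ⟨e,t⟩.
[[h Y] [P [Q g]]]: ⟨e,t⟩ applied to e yields t.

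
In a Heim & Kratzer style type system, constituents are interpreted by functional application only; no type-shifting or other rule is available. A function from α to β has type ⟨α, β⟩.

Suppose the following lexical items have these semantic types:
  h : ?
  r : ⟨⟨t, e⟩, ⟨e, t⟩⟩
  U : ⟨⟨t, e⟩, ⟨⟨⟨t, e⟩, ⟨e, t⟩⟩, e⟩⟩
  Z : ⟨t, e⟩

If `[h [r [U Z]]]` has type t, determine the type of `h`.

[h [r [U Z]]] must have type t. The sister [r [U Z]] has type e; that is not a function onto t, so h must be the functor, of type ⟨e, t⟩.

⟨e, t⟩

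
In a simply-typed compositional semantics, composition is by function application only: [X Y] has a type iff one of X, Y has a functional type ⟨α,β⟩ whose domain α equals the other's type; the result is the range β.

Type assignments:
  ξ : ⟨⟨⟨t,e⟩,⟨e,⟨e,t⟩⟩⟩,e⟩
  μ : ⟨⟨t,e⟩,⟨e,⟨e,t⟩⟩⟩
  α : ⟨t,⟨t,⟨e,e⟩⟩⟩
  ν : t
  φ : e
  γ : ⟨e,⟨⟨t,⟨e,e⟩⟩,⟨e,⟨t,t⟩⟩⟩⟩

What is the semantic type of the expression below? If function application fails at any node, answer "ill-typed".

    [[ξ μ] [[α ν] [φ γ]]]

⟨t,t⟩

[ξ μ] — ξ of type ⟨⟨⟨t,e⟩,⟨e,⟨e,t⟩⟩⟩,e⟩ combines with μ of type ⟨⟨t,e⟩,⟨e,⟨e,t⟩⟩⟩: type e.
[α ν] — α of type ⟨t,⟨t,⟨e,e⟩⟩⟩ combines with ν of type t: type ⟨t,⟨e,e⟩⟩.
[φ γ] — γ of type ⟨e,⟨⟨t,⟨e,e⟩⟩,⟨e,⟨t,t⟩⟩⟩⟩ combines with φ of type e: type ⟨⟨t,⟨e,e⟩⟩,⟨e,⟨t,t⟩⟩⟩.
[[α ν] [φ γ]] — [φ γ] of type ⟨⟨t,⟨e,e⟩⟩,⟨e,⟨t,t⟩⟩⟩ combines with [α ν] of type ⟨t,⟨e,e⟩⟩: type ⟨e,⟨t,t⟩⟩.
[[ξ μ] [[α ν] [φ γ]]] — [[α ν] [φ γ]] of type ⟨e,⟨t,t⟩⟩ combines with [ξ μ] of type e: type ⟨t,t⟩.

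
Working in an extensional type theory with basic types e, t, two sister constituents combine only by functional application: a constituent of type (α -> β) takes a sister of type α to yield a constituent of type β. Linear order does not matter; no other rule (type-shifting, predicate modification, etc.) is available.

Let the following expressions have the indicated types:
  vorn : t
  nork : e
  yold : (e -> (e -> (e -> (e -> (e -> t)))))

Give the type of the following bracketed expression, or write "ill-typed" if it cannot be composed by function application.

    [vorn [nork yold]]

[nork yold]: yold is (e -> (e -> (e -> (e -> (e -> t))))), nork is e; result (e -> (e -> (e -> (e -> t)))).
At [vorn [nork yold]]: neither t nor (e -> (e -> (e -> (e -> t)))) can take the other as argument; the node is ill-typed.

ill-typed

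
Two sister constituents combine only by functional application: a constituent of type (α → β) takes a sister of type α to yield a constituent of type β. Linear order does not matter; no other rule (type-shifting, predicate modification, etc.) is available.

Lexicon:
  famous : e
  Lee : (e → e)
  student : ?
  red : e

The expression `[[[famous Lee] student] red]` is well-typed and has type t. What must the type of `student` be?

(e → (e → t))

At [[[famous Lee] student] red] (required: t): red is e, which is not a function with range t; hence [[famous Lee] student] is the functor — type (e → t).
At [[famous Lee] student] (required: (e → t)): [famous Lee] is e, which is not a function with range (e → t); hence student is the functor — type (e → (e → t)).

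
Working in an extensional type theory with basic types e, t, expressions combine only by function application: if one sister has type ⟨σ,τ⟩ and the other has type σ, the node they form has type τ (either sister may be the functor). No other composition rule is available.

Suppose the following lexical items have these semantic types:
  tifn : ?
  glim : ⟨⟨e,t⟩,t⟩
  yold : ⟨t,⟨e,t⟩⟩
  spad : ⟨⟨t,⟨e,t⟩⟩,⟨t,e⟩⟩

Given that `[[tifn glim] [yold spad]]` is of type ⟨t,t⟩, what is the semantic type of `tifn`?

[[tifn glim] [yold spad]] is required to be ⟨t,t⟩. [yold spad] : ⟨t,e⟩ cannot yield ⟨t,t⟩ as functor, so [tifn glim] : ⟨⟨t,e⟩,⟨t,t⟩⟩.
[tifn glim] is required to be ⟨⟨t,e⟩,⟨t,t⟩⟩. glim : ⟨⟨e,t⟩,t⟩ cannot yield ⟨⟨t,e⟩,⟨t,t⟩⟩ as functor, so tifn : ⟨⟨⟨e,t⟩,t⟩,⟨⟨t,e⟩,⟨t,t⟩⟩⟩.

⟨⟨⟨e,t⟩,t⟩,⟨⟨t,e⟩,⟨t,t⟩⟩⟩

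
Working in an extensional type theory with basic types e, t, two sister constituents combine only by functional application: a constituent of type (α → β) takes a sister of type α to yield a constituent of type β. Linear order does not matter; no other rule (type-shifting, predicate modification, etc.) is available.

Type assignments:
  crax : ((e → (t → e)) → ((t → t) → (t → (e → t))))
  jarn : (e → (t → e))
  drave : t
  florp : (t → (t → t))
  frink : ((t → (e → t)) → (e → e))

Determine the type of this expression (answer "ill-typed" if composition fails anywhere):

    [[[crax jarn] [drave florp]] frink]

[crax jarn] — crax of type ((e → (t → e)) → ((t → t) → (t → (e → t)))) combines with jarn of type (e → (t → e)): type ((t → t) → (t → (e → t))).
[drave florp] — florp of type (t → (t → t)) combines with drave of type t: type (t → t).
[[crax jarn] [drave florp]] — [crax jarn] of type ((t → t) → (t → (e → t))) combines with [drave florp] of type (t → t): type (t → (e → t)).
[[[crax jarn] [drave florp]] frink] — frink of type ((t → (e → t)) → (e → e)) combines with [[crax jarn] [drave florp]] of type (t → (e → t)): type (e → e).

(e → e)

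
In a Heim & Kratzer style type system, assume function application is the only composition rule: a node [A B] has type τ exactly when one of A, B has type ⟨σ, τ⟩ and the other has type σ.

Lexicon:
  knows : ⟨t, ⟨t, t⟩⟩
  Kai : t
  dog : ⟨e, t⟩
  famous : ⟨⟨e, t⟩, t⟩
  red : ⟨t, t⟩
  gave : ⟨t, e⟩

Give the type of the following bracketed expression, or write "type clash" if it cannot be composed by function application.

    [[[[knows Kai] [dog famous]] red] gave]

e

[knows Kai]: ⟨t, ⟨t, t⟩⟩ applied to t yields ⟨t, t⟩.
[dog famous]: ⟨⟨e, t⟩, t⟩ applied to ⟨e, t⟩ yields t.
[[knows Kai] [dog famous]]: ⟨t, t⟩ applied to t yields t.
[[[knows Kai] [dog famous]] red]: ⟨t, t⟩ applied to t yields t.
[[[[knows Kai] [dog famous]] red] gave]: ⟨t, e⟩ applied to t yields e.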